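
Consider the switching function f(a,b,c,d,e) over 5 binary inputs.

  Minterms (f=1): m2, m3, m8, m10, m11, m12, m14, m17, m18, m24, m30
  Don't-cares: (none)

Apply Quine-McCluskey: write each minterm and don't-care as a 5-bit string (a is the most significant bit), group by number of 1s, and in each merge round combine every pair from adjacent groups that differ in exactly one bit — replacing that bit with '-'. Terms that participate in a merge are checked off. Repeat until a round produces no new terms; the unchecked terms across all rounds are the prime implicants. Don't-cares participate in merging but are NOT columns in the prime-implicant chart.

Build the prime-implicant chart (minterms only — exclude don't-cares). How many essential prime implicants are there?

6

Round 0: 00010✓ 00011✓ 01000✓ 01010✓ 01011✓ 01100✓ 01110✓ 10001 10010✓ 11000✓ 11110✓
Round 1: -0010 -1000 -1110 0-010✓ 0-011✓ 0001-✓ 01-00✓ 01-10✓ 010-0✓ 0101-✓ 011-0✓
Round 2: 0-01- 01--0
PIs = {-0010, -1000, -1110, 0-01-, 01--0, 10001}
Coverage chart:
  m2: -0010,0-01-
  m3: 0-01- ←essential
  m8: -1000,01--0
  m10: 0-01-,01--0
  m11: 0-01- ←essential
  m12: 01--0 ←essential
  m14: -1110,01--0
  m17: 10001 ←essential
  m18: -0010 ←essential
  m24: -1000 ←essential
  m30: -1110 ←essential
Essential: -0010, -1000, -1110, 0-01-, 01--0, 10001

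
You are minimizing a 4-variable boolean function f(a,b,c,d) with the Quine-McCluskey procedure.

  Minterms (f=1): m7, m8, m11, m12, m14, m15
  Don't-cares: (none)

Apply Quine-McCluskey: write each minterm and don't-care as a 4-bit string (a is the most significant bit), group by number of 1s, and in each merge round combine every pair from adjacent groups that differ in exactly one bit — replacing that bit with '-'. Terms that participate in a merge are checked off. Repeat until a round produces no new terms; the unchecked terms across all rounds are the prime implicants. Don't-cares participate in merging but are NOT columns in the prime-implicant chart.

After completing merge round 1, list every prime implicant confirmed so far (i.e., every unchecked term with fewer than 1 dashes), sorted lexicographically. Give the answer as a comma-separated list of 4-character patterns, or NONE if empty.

Round 0: 0111✓ 1000✓ 1011✓ 1100✓ 1110✓ 1111✓
Round 1: -111 1-00 1-11 11-0 111-
PIs = {-111, 1-00, 1-11, 11-0, 111-}

NONE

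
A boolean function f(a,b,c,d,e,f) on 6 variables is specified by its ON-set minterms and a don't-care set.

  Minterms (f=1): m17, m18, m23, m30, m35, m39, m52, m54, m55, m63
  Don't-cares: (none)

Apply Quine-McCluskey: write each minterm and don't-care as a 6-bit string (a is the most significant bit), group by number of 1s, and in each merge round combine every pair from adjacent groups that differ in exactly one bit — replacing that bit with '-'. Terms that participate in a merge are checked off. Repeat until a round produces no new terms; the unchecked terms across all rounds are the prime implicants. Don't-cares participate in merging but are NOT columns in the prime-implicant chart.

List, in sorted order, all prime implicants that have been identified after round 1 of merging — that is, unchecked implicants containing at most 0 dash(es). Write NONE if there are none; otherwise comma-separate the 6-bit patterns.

size-2^0 implicants → 010001  010010  010111(✓)  011110  100011(✓)  100111(✓)  110100(✓)  110110(✓)  110111(✓)  111111(✓)
size-2^1 implicants → -10111  1-0111  100-11  11-111  1101-0  11011-
Unchecked terms (primes): -10111, 010001, 010010, 011110, 1-0111, 100-11, 11-111, 1101-0, 11011-

010001, 010010, 011110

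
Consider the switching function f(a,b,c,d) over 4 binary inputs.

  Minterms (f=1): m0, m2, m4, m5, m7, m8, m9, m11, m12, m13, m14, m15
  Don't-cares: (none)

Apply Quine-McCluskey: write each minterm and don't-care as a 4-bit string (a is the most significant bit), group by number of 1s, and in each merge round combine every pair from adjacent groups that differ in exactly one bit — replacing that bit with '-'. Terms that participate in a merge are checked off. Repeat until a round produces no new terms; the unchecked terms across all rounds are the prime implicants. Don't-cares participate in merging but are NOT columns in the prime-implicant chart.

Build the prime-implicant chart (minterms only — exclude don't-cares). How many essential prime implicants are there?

4

size-2^0 implicants → 0000(✓)  0010(✓)  0100(✓)  0101(✓)  0111(✓)  1000(✓)  1001(✓)  1011(✓)  1100(✓)  1101(✓)  1110(✓)  1111(✓)
size-2^1 implicants → -000(✓)  -100(✓)  -101(✓)  -111(✓)  0-00(✓)  00-0  01-1(✓)  010-(✓)  1-00(✓)  1-01(✓)  1-11(✓)  10-1(✓)  100-(✓)  11-0(✓)  11-1(✓)  110-(✓)  111-(✓)
size-2^2 implicants → --00  -1-1  -10-  1--1  1-0-  11--
Unchecked terms (primes): --00, -1-1, -10-, 00-0, 1--1, 1-0-, 11--
Minterm coverage:
  m0 ⊆ --00,00-0
  m2 ⊆ 00-0 [E]
  m4 ⊆ --00,-10-
  m5 ⊆ -1-1,-10-
  m7 ⊆ -1-1 [E]
  m8 ⊆ --00,1-0-
  m9 ⊆ 1--1,1-0-
  m11 ⊆ 1--1 [E]
  m12 ⊆ --00,-10-,1-0-,11--
  m13 ⊆ -1-1,-10-,1--1,1-0-,11--
  m14 ⊆ 11-- [E]
  m15 ⊆ -1-1,1--1,11--
E = {-1-1, 00-0, 1--1, 11--}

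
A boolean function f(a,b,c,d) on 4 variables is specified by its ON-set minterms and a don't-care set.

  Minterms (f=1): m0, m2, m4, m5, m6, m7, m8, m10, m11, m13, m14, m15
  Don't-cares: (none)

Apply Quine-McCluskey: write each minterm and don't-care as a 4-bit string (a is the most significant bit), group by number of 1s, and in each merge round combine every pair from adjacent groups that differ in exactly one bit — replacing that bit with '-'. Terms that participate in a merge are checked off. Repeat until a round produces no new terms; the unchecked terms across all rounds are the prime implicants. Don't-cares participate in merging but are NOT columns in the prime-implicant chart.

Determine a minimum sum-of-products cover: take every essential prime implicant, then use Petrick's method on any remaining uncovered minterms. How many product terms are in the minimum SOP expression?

4

size-2^0 implicants → 0000(✓)  0010(✓)  0100(✓)  0101(✓)  0110(✓)  0111(✓)  1000(✓)  1010(✓)  1011(✓)  1101(✓)  1110(✓)  1111(✓)
size-2^1 implicants → -000(✓)  -010(✓)  -101(✓)  -110(✓)  -111(✓)  0-00(✓)  0-10(✓)  00-0(✓)  01-0(✓)  01-1(✓)  010-(✓)  011-(✓)  1-10(✓)  1-11(✓)  10-0(✓)  101-(✓)  11-1(✓)  111-(✓)
size-2^2 implicants → --10  -0-0  -1-1  -11-  0--0  01--  1-1-
Unchecked terms (primes): --10, -0-0, -1-1, -11-, 0--0, 01--, 1-1-
Minterm coverage:
  m0 ⊆ -0-0,0--0
  m2 ⊆ --10,-0-0,0--0
  m4 ⊆ 0--0,01--
  m5 ⊆ -1-1,01--
  m6 ⊆ --10,-11-,0--0,01--
  m7 ⊆ -1-1,-11-,01--
  m8 ⊆ -0-0 [E]
  m10 ⊆ --10,-0-0,1-1-
  m11 ⊆ 1-1- [E]
  m13 ⊆ -1-1 [E]
  m14 ⊆ --10,-11-,1-1-
  m15 ⊆ -1-1,-11-,1-1-
E = {-0-0, -1-1, 1-1-}
Petrick residual → 0--0
Cover = b'd' + bd + a'd' + ac  |cover|=4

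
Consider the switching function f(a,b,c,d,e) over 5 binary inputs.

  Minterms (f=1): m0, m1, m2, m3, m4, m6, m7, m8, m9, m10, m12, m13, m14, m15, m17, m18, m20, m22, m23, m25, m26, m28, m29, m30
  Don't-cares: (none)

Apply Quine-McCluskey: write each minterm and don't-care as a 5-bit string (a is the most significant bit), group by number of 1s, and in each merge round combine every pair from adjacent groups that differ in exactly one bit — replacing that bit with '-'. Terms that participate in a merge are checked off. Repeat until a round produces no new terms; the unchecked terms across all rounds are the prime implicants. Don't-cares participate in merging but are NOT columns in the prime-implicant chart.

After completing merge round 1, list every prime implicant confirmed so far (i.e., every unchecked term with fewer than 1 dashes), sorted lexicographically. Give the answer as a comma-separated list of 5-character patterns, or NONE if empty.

Round 0: 00000✓ 00001✓ 00010✓ 00011✓ 00100✓ 00110✓ 00111✓ 01000✓ 01001✓ 01010✓ 01100✓ 01101✓ 01110✓ 01111✓ 10001✓ 10010✓ 10100✓ 10110✓ 10111✓ 11001✓ 11010✓ 11100✓ 11101✓ 11110✓
Round 1: -0001✓ -0010✓ -0100✓ -0110✓ -0111✓ -1001✓ -1010✓ -1100✓ -1101✓ -1110✓ 0-000✓ 0-001✓ 0-010✓ 0-100✓ 0-110✓ 0-111✓ 00-00✓ 00-10✓ 00-11✓ 000-0✓ 000-1✓ 0000-✓ 0001-✓ 001-0✓ 0011-✓ 01-00✓ 01-01✓ 01-10✓ 010-0✓ 0100-✓ 011-0✓ 011-1✓ 0110-✓ 0111-✓ 1-001✓ 1-010✓ 1-100✓ 1-110✓ 10-10✓ 101-0✓ 1011-✓ 11-01✓ 11-10✓ 111-0✓ 1110-✓
Round 2: --001 --010✓ --100✓ --110✓ -0-10✓ -01-0✓ -011- -1-01 -1-10✓ -11-0✓ -110- 0--00✓ 0--10✓ 0-0-0✓ 0-00- 0-1-0✓ 0-11- 00--0✓ 00-1- 000-- 01--0✓ 01-0- 011-- 1--10✓ 1-1-0✓
Round 3: ---10 --1-0 0---0
PIs = {---10, --001, --1-0, -011-, -1-01, -110-, 0---0, 0-00-, 0-11-, 00-1-, 000--, 01-0-, 011--}

NONE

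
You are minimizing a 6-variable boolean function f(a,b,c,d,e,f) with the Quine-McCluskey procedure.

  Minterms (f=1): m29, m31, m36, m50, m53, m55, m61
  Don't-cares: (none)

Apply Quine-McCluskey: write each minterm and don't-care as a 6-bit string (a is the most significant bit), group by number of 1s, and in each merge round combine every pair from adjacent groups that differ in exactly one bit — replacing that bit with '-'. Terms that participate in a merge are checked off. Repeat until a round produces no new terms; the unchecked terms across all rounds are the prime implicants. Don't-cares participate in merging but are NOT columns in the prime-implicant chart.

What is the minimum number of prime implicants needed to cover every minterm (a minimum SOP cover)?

size-2^0 implicants → 011101(✓)  011111(✓)  100100  110010  110101(✓)  110111(✓)  111101(✓)
size-2^1 implicants → -11101  0111-1  11-101  1101-1
Unchecked terms (primes): -11101, 0111-1, 100100, 11-101, 110010, 1101-1
Minterm coverage:
  m29 ⊆ -11101,0111-1
  m31 ⊆ 0111-1 [E]
  m36 ⊆ 100100 [E]
  m50 ⊆ 110010 [E]
  m53 ⊆ 11-101,1101-1
  m55 ⊆ 1101-1 [E]
  m61 ⊆ -11101,11-101
E = {0111-1, 100100, 110010, 1101-1}
Petrick residual → -11101
Cover = bcde'f + a'bcdf + ab'c'de'f' + abc'd'ef' + abc'df  |cover|=5

5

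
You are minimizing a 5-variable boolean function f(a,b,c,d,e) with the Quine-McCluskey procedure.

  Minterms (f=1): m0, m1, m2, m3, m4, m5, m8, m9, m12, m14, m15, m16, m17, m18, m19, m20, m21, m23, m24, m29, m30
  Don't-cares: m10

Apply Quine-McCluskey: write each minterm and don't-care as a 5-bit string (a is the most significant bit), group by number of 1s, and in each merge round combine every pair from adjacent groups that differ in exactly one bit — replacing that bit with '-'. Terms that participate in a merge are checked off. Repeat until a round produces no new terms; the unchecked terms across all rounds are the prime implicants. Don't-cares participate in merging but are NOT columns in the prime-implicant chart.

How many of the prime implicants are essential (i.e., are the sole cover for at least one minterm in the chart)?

size-2^0 implicants → 00000(✓)  00001(✓)  00010(✓)  00011(✓)  00100(✓)  00101(✓)  01000(✓)  01001(✓)  01010(✓)  01100(✓)  01110(✓)  01111(✓)  10000(✓)  10001(✓)  10010(✓)  10011(✓)  10100(✓)  10101(✓)  10111(✓)  11000(✓)  11101(✓)  11110(✓)
size-2^1 implicants → -0000(✓)  -0001(✓)  -0010(✓)  -0011(✓)  -0100(✓)  -0101(✓)  -1000(✓)  -1110  0-000(✓)  0-001(✓)  0-010(✓)  0-100(✓)  00-00(✓)  00-01(✓)  000-0(✓)  000-1(✓)  0000-(✓)  0001-(✓)  0010-(✓)  01-00(✓)  01-10(✓)  010-0(✓)  0100-(✓)  011-0(✓)  0111-  1-000(✓)  1-101  10-00(✓)  10-01(✓)  10-11(✓)  100-0(✓)  100-1(✓)  1000-(✓)  1001-(✓)  101-1(✓)  1010-(✓)
size-2^2 implicants → --000  -0-00(✓)  -0-01(✓)  -00-0(✓)  -00-1(✓)  -000-(✓)  -001-(✓)  -010-(✓)  0--00  0-0-0  0-00-  00-0-(✓)  000--(✓)  01--0  10--1  10-0-(✓)  100--(✓)
size-2^3 implicants → -0-0-  -00--
Unchecked terms (primes): --000, -0-0-, -00--, -1110, 0--00, 0-0-0, 0-00-, 01--0, 0111-, 1-101, 10--1
Minterm coverage:
  m0 ⊆ --000,-0-0-,-00--,0--00,0-0-0,0-00-
  m1 ⊆ -0-0-,-00--,0-00-
  m2 ⊆ -00--,0-0-0
  m3 ⊆ -00-- [E]
  m4 ⊆ -0-0-,0--00
  m5 ⊆ -0-0- [E]
  m8 ⊆ --000,0--00,0-0-0,0-00-,01--0
  m9 ⊆ 0-00- [E]
  m12 ⊆ 0--00,01--0
  m14 ⊆ -1110,01--0,0111-
  m15 ⊆ 0111- [E]
  m16 ⊆ --000,-0-0-,-00--
  m17 ⊆ -0-0-,-00--,10--1
  m18 ⊆ -00-- [E]
  m19 ⊆ -00--,10--1
  m20 ⊆ -0-0- [E]
  m21 ⊆ -0-0-,1-101,10--1
  m23 ⊆ 10--1 [E]
  m24 ⊆ --000 [E]
  m29 ⊆ 1-101 [E]
  m30 ⊆ -1110 [E]
E = {--000, -0-0-, -00--, -1110, 0-00-, 0111-, 1-101, 10--1}

8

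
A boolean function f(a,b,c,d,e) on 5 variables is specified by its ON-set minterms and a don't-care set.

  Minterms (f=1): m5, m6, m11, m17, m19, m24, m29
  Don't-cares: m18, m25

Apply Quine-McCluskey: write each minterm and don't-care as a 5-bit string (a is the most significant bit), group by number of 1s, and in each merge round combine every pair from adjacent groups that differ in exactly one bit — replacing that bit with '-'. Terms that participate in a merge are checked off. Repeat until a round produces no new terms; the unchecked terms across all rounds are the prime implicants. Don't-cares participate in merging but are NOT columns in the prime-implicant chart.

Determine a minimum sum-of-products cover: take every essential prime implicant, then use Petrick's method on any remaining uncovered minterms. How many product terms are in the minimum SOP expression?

6

[col 0] 00101, 00110, 01011, 10001*, 10010*, 10011*, 11000*, 11001*, 11101*
[col 1] 1-001, 100-1, 1001-, 11-01, 1100-
Prime implicants: 00101, 00110, 01011, 1-001, 100-1, 1001-, 11-01, 1100-
PI chart (minterm → PIs covering it):
  5 | 00101  (sole → essential)
  6 | 00110  (sole → essential)
  11 | 01011  (sole → essential)
  17 | 1-001,100-1
  19 | 100-1,1001-
  24 | 1100-  (sole → essential)
  29 | 11-01  (sole → essential)
Essential prime implicants: 00101, 00110, 01011, 11-01, 1100-
Petrick residual → 100-1
Minimum SOP uses 6 PIs: a'b'cd'e + a'b'cde' + a'bc'de + ab'c'e + abd'e + abc'd'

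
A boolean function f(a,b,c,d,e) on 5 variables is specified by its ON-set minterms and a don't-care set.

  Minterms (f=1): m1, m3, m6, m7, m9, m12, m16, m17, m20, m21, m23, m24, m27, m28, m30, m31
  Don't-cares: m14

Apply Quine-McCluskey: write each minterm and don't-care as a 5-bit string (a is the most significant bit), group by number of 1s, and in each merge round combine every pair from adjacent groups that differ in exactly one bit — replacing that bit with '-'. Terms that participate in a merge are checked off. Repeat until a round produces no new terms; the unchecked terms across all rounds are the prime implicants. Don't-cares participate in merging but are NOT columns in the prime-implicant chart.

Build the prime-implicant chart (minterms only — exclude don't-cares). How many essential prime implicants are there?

4

Round 0: 00001✓ 00011✓ 00110✓ 00111✓ 01001✓ 01100✓ 01110✓ 10000✓ 10001✓ 10100✓ 10101✓ 10111✓ 11000✓ 11011✓ 11100✓ 11110✓ 11111✓
Round 1: -0001 -0111 -1100✓ -1110✓ 0-001 0-110 00-11 000-1 0011- 011-0✓ 1-000✓ 1-100✓ 1-111 10-00✓ 10-01✓ 1000-✓ 101-1 1010-✓ 11-00✓ 11-11 111-0✓ 1111-
Round 2: -11-0 1--00 10-0-
PIs = {-0001, -0111, -11-0, 0-001, 0-110, 00-11, 000-1, 0011-, 1--00, 1-111, 10-0-, 101-1, 11-11, 1111-}
Coverage chart:
  m1: -0001,0-001,000-1
  m3: 00-11,000-1
  m6: 0-110,0011-
  m7: -0111,00-11,0011-
  m9: 0-001 ←essential
  m12: -11-0 ←essential
  m16: 1--00,10-0-
  m17: -0001,10-0-
  m20: 1--00,10-0-
  m21: 10-0-,101-1
  m23: -0111,1-111,101-1
  m24: 1--00 ←essential
  m27: 11-11 ←essential
  m28: -11-0,1--00
  m30: -11-0,1111-
  m31: 1-111,11-11,1111-
Essential: -11-0, 0-001, 1--00, 11-11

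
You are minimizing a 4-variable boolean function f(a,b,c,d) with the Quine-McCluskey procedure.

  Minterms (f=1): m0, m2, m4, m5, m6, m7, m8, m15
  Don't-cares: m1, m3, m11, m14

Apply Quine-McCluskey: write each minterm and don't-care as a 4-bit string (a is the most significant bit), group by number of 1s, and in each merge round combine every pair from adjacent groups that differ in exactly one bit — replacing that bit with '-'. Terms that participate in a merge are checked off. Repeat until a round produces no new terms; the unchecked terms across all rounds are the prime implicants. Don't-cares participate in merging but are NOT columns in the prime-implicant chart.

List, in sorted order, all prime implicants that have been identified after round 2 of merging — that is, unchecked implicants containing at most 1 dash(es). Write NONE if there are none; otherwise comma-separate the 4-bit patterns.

-000

size-2^0 implicants → 0000(✓)  0001(✓)  0010(✓)  0011(✓)  0100(✓)  0101(✓)  0110(✓)  0111(✓)  1000(✓)  1011(✓)  1110(✓)  1111(✓)
size-2^1 implicants → -000  -011(✓)  -110(✓)  -111(✓)  0-00(✓)  0-01(✓)  0-10(✓)  0-11(✓)  00-0(✓)  00-1(✓)  000-(✓)  001-(✓)  01-0(✓)  01-1(✓)  010-(✓)  011-(✓)  1-11(✓)  111-(✓)
size-2^2 implicants → --11  -11-  0--0(✓)  0--1(✓)  0-0-(✓)  0-1-(✓)  00--(✓)  01--(✓)
size-2^3 implicants → 0---
Unchecked terms (primes): --11, -000, -11-, 0---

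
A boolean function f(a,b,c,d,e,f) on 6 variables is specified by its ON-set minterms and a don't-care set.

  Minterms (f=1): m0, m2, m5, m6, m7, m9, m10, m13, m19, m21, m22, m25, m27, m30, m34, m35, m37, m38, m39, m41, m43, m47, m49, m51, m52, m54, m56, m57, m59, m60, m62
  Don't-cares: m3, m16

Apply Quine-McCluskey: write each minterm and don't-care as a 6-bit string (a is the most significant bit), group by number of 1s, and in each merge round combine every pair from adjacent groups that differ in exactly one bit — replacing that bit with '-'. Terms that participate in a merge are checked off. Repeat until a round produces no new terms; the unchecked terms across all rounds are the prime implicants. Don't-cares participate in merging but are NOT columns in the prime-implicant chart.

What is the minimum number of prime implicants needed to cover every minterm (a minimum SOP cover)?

size-2^0 implicants → 000000(✓)  000010(✓)  000011(✓)  000101(✓)  000110(✓)  000111(✓)  001001(✓)  001010(✓)  001101(✓)  010000(✓)  010011(✓)  010101(✓)  010110(✓)  011001(✓)  011011(✓)  011110(✓)  100010(✓)  100011(✓)  100101(✓)  100110(✓)  100111(✓)  101001(✓)  101011(✓)  101111(✓)  110001(✓)  110011(✓)  110100(✓)  110110(✓)  111000(✓)  111001(✓)  111011(✓)  111100(✓)  111110(✓)
size-2^1 implicants → -00010(✓)  -00011(✓)  -00101(✓)  -00110(✓)  -00111(✓)  -01001(✓)  -10011(✓)  -10110(✓)  -11001(✓)  -11011(✓)  -11110(✓)  0-0000  0-0011(✓)  0-0101  0-0110(✓)  0-1001(✓)  00-010  00-101  000-10(✓)  000-11(✓)  0000-0  00001-(✓)  0001-1(✓)  00011-(✓)  001-01  01-011(✓)  01-110(✓)  0110-1(✓)  1-0011(✓)  1-0110(✓)  1-1001(✓)  1-1011(✓)  10-011(✓)  10-111(✓)  100-10(✓)  100-11(✓)  10001-(✓)  1001-1(✓)  10011-(✓)  101-11(✓)  1010-1(✓)  11-001(✓)  11-011(✓)  11-100(✓)  11-110(✓)  1100-1(✓)  1101-0(✓)  111-00  1110-1(✓)  11100-  1111-0(✓)
size-2^2 implicants → --0011  --0110  --1001  -00-10(✓)  -00-11(✓)  -0001-(✓)  -001-1  -0011-(✓)  -1-011  -1-110  -110-1  000-1-(✓)  1--011  1-10-1  10--11  100-1-(✓)  11-0-1  11-1-0
size-2^3 implicants → -00-1-
Unchecked terms (primes): --0011, --0110, --1001, -00-1-, -001-1, -1-011, -1-110, -110-1, 0-0000, 0-0101, 00-010, 00-101, 0000-0, 001-01, 1--011, 1-10-1, 10--11, 11-0-1, 11-1-0, 111-00, 11100-
Minterm coverage:
  m0 ⊆ 0-0000,0000-0
  m2 ⊆ -00-1-,00-010,0000-0
  m5 ⊆ -001-1,0-0101,00-101
  m6 ⊆ --0110,-00-1-
  m7 ⊆ -00-1-,-001-1
  m9 ⊆ --1001,001-01
  m10 ⊆ 00-010 [E]
  m13 ⊆ 00-101,001-01
  m19 ⊆ --0011,-1-011
  m21 ⊆ 0-0101 [E]
  m22 ⊆ --0110,-1-110
  m25 ⊆ --1001,-110-1
  m27 ⊆ -1-011,-110-1
  m30 ⊆ -1-110 [E]
  m34 ⊆ -00-1- [E]
  m35 ⊆ --0011,-00-1-,1--011,10--11
  m37 ⊆ -001-1 [E]
  m38 ⊆ --0110,-00-1-
  m39 ⊆ -00-1-,-001-1,10--11
  m41 ⊆ --1001,1-10-1
  m43 ⊆ 1--011,1-10-1,10--11
  m47 ⊆ 10--11 [E]
  m49 ⊆ 11-0-1 [E]
  m51 ⊆ --0011,-1-011,1--011,11-0-1
  m52 ⊆ 11-1-0 [E]
  m54 ⊆ --0110,-1-110,11-1-0
  m56 ⊆ 111-00,11100-
  m57 ⊆ --1001,-110-1,1-10-1,11-0-1,11100-
  m59 ⊆ -1-011,-110-1,1--011,1-10-1,11-0-1
  m60 ⊆ 11-1-0,111-00
  m62 ⊆ -1-110,11-1-0
E = {-00-1-, -001-1, -1-110, 0-0101, 00-010, 10--11, 11-0-1, 11-1-0}
Petrick residual → --1001, -1-011, 0-0000, 00-101, 111-00
Cover = cd'e'f + b'c'e + b'c'df + bd'ef + bdef' + a'c'd'e'f' + a'c'de'f + a'b'd'ef' + a'b'de'f + ab'ef + abd'f + abdf' + abce'f'  |cover|=13

13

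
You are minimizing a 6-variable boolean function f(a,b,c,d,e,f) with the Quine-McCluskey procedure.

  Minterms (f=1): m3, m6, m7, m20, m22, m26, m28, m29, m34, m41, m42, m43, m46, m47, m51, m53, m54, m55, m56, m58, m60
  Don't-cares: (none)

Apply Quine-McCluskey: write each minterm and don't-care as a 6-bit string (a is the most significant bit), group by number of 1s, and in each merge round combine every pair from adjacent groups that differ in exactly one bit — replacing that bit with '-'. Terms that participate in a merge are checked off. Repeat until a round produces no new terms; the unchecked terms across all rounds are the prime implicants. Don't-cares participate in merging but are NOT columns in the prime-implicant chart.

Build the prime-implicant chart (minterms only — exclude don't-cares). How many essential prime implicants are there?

size-2^0 implicants → 000011(✓)  000110(✓)  000111(✓)  010100(✓)  010110(✓)  011010(✓)  011100(✓)  011101(✓)  100010(✓)  101001(✓)  101010(✓)  101011(✓)  101110(✓)  101111(✓)  110011(✓)  110101(✓)  110110(✓)  110111(✓)  111000(✓)  111010(✓)  111100(✓)
size-2^1 implicants → -10110  -11010  -11100  0-0110  000-11  00011-  01-100  0101-0  01110-  1-1010  10-010  101-10(✓)  101-11(✓)  1010-1  10101-(✓)  10111-(✓)  110-11  1101-1  11011-  111-00  1110-0
size-2^2 implicants → 101-1-
Unchecked terms (primes): -10110, -11010, -11100, 0-0110, 000-11, 00011-, 01-100, 0101-0, 01110-, 1-1010, 10-010, 101-1-, 1010-1, 110-11, 1101-1, 11011-, 111-00, 1110-0
Minterm coverage:
  m3 ⊆ 000-11 [E]
  m6 ⊆ 0-0110,00011-
  m7 ⊆ 000-11,00011-
  m20 ⊆ 01-100,0101-0
  m22 ⊆ -10110,0-0110,0101-0
  m26 ⊆ -11010 [E]
  m28 ⊆ -11100,01-100,01110-
  m29 ⊆ 01110- [E]
  m34 ⊆ 10-010 [E]
  m41 ⊆ 1010-1 [E]
  m42 ⊆ 1-1010,10-010,101-1-
  m43 ⊆ 101-1-,1010-1
  m46 ⊆ 101-1- [E]
  m47 ⊆ 101-1- [E]
  m51 ⊆ 110-11 [E]
  m53 ⊆ 1101-1 [E]
  m54 ⊆ -10110,11011-
  m55 ⊆ 110-11,1101-1,11011-
  m56 ⊆ 111-00,1110-0
  m58 ⊆ -11010,1-1010,1110-0
  m60 ⊆ -11100,111-00
E = {-11010, 000-11, 01110-, 10-010, 101-1-, 1010-1, 110-11, 1101-1}

8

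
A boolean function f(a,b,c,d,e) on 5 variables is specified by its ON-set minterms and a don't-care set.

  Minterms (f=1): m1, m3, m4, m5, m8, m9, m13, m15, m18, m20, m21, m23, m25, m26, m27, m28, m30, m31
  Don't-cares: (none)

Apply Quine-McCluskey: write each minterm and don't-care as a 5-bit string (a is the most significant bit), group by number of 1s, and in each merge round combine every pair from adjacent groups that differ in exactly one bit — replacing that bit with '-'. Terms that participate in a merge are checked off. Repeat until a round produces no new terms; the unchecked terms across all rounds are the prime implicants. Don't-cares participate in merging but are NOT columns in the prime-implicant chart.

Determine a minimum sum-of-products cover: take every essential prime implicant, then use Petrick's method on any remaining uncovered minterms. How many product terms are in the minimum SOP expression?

size-2^0 implicants → 00001(✓)  00011(✓)  00100(✓)  00101(✓)  01000(✓)  01001(✓)  01101(✓)  01111(✓)  10010(✓)  10100(✓)  10101(✓)  10111(✓)  11001(✓)  11010(✓)  11011(✓)  11100(✓)  11110(✓)  11111(✓)
size-2^1 implicants → -0100(✓)  -0101(✓)  -1001  -1111  0-001(✓)  0-101(✓)  00-01(✓)  000-1  0010-(✓)  01-01(✓)  0100-  011-1  1-010  1-100  1-111  101-1  1010-(✓)  11-10(✓)  11-11(✓)  110-1  1101-(✓)  111-0  1111-(✓)
size-2^2 implicants → -010-  0--01  11-1-
Unchecked terms (primes): -010-, -1001, -1111, 0--01, 000-1, 0100-, 011-1, 1-010, 1-100, 1-111, 101-1, 11-1-, 110-1, 111-0
Minterm coverage:
  m1 ⊆ 0--01,000-1
  m3 ⊆ 000-1 [E]
  m4 ⊆ -010- [E]
  m5 ⊆ -010-,0--01
  m8 ⊆ 0100- [E]
  m9 ⊆ -1001,0--01,0100-
  m13 ⊆ 0--01,011-1
  m15 ⊆ -1111,011-1
  m18 ⊆ 1-010 [E]
  m20 ⊆ -010-,1-100
  m21 ⊆ -010-,101-1
  m23 ⊆ 1-111,101-1
  m25 ⊆ -1001,110-1
  m26 ⊆ 1-010,11-1-
  m27 ⊆ 11-1-,110-1
  m28 ⊆ 1-100,111-0
  m30 ⊆ 11-1-,111-0
  m31 ⊆ -1111,1-111,11-1-
E = {-010-, 000-1, 0100-, 1-010}
Petrick residual → 011-1, 1-111, 110-1, 111-0
Cover = b'cd' + a'b'c'e + a'bc'd' + a'bce + ac'de' + acde + abc'e + abce'  |cover|=8

8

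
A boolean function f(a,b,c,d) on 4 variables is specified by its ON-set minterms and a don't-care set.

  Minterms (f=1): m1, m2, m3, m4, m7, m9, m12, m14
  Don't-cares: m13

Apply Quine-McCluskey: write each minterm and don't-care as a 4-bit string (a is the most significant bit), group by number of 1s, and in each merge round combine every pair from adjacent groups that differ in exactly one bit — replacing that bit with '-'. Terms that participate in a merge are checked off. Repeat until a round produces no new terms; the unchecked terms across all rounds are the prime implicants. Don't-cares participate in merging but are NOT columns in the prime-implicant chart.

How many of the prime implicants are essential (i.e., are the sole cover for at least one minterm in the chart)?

4

size-2^0 implicants → 0001(✓)  0010(✓)  0011(✓)  0100(✓)  0111(✓)  1001(✓)  1100(✓)  1101(✓)  1110(✓)
size-2^1 implicants → -001  -100  0-11  00-1  001-  1-01  11-0  110-
Unchecked terms (primes): -001, -100, 0-11, 00-1, 001-, 1-01, 11-0, 110-
Minterm coverage:
  m1 ⊆ -001,00-1
  m2 ⊆ 001- [E]
  m3 ⊆ 0-11,00-1,001-
  m4 ⊆ -100 [E]
  m7 ⊆ 0-11 [E]
  m9 ⊆ -001,1-01
  m12 ⊆ -100,11-0,110-
  m14 ⊆ 11-0 [E]
E = {-100, 0-11, 001-, 11-0}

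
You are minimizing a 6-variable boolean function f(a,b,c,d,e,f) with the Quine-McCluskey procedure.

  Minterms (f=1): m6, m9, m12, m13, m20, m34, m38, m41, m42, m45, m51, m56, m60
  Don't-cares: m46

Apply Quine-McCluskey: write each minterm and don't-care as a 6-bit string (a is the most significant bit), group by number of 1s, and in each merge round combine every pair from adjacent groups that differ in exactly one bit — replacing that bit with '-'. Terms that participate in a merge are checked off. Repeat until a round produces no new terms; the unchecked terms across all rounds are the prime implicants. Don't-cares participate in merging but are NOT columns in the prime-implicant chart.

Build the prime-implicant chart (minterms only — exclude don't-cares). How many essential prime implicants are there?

size-2^0 implicants → 000110(✓)  001001(✓)  001100(✓)  001101(✓)  010100  100010(✓)  100110(✓)  101001(✓)  101010(✓)  101101(✓)  101110(✓)  110011  111000(✓)  111100(✓)
size-2^1 implicants → -00110  -01001(✓)  -01101(✓)  001-01(✓)  00110-  10-010(✓)  10-110(✓)  100-10(✓)  101-01(✓)  101-10(✓)  111-00
size-2^2 implicants → -01-01  10--10
Unchecked terms (primes): -00110, -01-01, 00110-, 010100, 10--10, 110011, 111-00
Minterm coverage:
  m6 ⊆ -00110 [E]
  m9 ⊆ -01-01 [E]
  m12 ⊆ 00110- [E]
  m13 ⊆ -01-01,00110-
  m20 ⊆ 010100 [E]
  m34 ⊆ 10--10 [E]
  m38 ⊆ -00110,10--10
  m41 ⊆ -01-01 [E]
  m42 ⊆ 10--10 [E]
  m45 ⊆ -01-01 [E]
  m51 ⊆ 110011 [E]
  m56 ⊆ 111-00 [E]
  m60 ⊆ 111-00 [E]
E = {-00110, -01-01, 00110-, 010100, 10--10, 110011, 111-00}

7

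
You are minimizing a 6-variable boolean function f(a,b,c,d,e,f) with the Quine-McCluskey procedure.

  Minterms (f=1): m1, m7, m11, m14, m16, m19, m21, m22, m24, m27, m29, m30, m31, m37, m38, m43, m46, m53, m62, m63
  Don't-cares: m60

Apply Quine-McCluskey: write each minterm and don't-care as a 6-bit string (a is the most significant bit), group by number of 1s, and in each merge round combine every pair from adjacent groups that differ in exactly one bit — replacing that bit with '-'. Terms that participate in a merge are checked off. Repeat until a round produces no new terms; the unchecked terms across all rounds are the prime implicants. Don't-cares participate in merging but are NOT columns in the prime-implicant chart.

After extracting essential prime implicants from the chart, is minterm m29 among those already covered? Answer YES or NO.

[col 0] 000001, 000111, 001011*, 001110*, 010000*, 010011*, 010101*, 010110*, 011000*, 011011*, 011101*, 011110*, 011111*, 100101*, 100110*, 101011*, 101110*, 110101*, 111100*, 111110*, 111111*
[col 1] -01011, -01110*, -10101, -11110*, -11111*, 0-1011, 0-1110*, 01-000, 01-011, 01-101, 01-110, 011-11, 0111-1, 01111-*, 1-0101, 1-1110*, 10-110, 1111-0, 11111-*
[col 2] --1110, -1111-
Prime implicants: --1110, -01011, -10101, -1111-, 0-1011, 000001, 000111, 01-000, 01-011, 01-101, 01-110, 011-11, 0111-1, 1-0101, 10-110, 1111-0
PI chart (minterm → PIs covering it):
  1 | 000001  (sole → essential)
  7 | 000111  (sole → essential)
  11 | -01011,0-1011
  14 | --1110  (sole → essential)
  16 | 01-000  (sole → essential)
  19 | 01-011  (sole → essential)
  21 | -10101,01-101
  22 | 01-110  (sole → essential)
  24 | 01-000  (sole → essential)
  27 | 0-1011,01-011,011-11
  29 | 01-101,0111-1
  30 | --1110,-1111-,01-110
  31 | -1111-,011-11,0111-1
  37 | 1-0101  (sole → essential)
  38 | 10-110  (sole → essential)
  43 | -01011  (sole → essential)
  46 | --1110,10-110
  53 | -10101,1-0101
  62 | --1110,-1111-,1111-0
  63 | -1111-  (sole → essential)
Essential prime implicants: --1110, -01011, -1111-, 000001, 000111, 01-000, 01-011, 01-110, 1-0101, 10-110

NO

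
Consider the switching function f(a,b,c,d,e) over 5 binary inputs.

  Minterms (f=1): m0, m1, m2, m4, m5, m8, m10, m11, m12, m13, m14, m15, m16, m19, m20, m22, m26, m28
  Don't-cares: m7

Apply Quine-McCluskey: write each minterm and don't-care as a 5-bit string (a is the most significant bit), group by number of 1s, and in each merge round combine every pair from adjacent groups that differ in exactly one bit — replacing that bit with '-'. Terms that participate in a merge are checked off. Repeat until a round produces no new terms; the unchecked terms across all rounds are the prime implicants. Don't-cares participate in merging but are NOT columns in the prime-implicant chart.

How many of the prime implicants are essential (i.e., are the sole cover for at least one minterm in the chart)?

8

[col 0] 00000*, 00001*, 00010*, 00100*, 00101*, 00111*, 01000*, 01010*, 01011*, 01100*, 01101*, 01110*, 01111*, 10000*, 10011, 10100*, 10110*, 11010*, 11100*
[col 1] -0000*, -0100*, -1010, -1100*, 0-000*, 0-010*, 0-100*, 0-101*, 0-111*, 00-00*, 00-01*, 000-0*, 0000-*, 001-1*, 0010-*, 01-00*, 01-10*, 01-11*, 010-0*, 0101-*, 011-0*, 011-1*, 0110-*, 0111-*, 1-100*, 10-00*, 101-0
[col 2] --100, -0-00, 0--00, 0-0-0, 0-1-1, 0-10-, 00-0-, 01--0, 01-1-, 011--
Prime implicants: --100, -0-00, -1010, 0--00, 0-0-0, 0-1-1, 0-10-, 00-0-, 01--0, 01-1-, 011--, 10011, 101-0
PI chart (minterm → PIs covering it):
  0 | -0-00,0--00,0-0-0,00-0-
  1 | 00-0-  (sole → essential)
  2 | 0-0-0  (sole → essential)
  4 | --100,-0-00,0--00,0-10-,00-0-
  5 | 0-1-1,0-10-,00-0-
  8 | 0--00,0-0-0,01--0
  10 | -1010,0-0-0,01--0,01-1-
  11 | 01-1-  (sole → essential)
  12 | --100,0--00,0-10-,01--0,011--
  13 | 0-1-1,0-10-,011--
  14 | 01--0,01-1-,011--
  15 | 0-1-1,01-1-,011--
  16 | -0-00  (sole → essential)
  19 | 10011  (sole → essential)
  20 | --100,-0-00,101-0
  22 | 101-0  (sole → essential)
  26 | -1010  (sole → essential)
  28 | --100  (sole → essential)
Essential prime implicants: --100, -0-00, -1010, 0-0-0, 00-0-, 01-1-, 10011, 101-0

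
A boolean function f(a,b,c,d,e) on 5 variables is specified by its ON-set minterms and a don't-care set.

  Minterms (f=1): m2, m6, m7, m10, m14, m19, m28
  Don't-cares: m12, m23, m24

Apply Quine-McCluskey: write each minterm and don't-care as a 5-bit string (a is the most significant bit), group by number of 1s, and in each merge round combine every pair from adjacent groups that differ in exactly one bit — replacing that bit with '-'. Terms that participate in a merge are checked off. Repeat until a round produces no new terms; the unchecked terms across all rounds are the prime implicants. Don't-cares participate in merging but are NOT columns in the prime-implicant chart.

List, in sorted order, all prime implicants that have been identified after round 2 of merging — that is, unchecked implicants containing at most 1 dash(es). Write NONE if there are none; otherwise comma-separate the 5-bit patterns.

-0111, -1100, 0011-, 011-0, 10-11, 11-00

size-2^0 implicants → 00010(✓)  00110(✓)  00111(✓)  01010(✓)  01100(✓)  01110(✓)  10011(✓)  10111(✓)  11000(✓)  11100(✓)
size-2^1 implicants → -0111  -1100  0-010(✓)  0-110(✓)  00-10(✓)  0011-  01-10(✓)  011-0  10-11  11-00
size-2^2 implicants → 0--10
Unchecked terms (primes): -0111, -1100, 0--10, 0011-, 011-0, 10-11, 11-00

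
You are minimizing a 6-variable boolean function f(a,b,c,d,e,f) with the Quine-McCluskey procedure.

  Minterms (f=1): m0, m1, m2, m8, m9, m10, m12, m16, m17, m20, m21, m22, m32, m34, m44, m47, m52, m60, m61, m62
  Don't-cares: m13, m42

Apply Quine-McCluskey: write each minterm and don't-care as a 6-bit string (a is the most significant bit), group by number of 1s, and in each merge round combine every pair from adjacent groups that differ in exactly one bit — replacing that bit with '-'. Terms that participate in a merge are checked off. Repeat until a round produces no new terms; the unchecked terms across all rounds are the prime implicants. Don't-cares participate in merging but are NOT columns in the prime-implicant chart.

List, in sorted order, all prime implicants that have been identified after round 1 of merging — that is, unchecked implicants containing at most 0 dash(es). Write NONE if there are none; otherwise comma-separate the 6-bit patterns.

size-2^0 implicants → 000000(✓)  000001(✓)  000010(✓)  001000(✓)  001001(✓)  001010(✓)  001100(✓)  001101(✓)  010000(✓)  010001(✓)  010100(✓)  010101(✓)  010110(✓)  100000(✓)  100010(✓)  101010(✓)  101100(✓)  101111  110100(✓)  111100(✓)  111101(✓)  111110(✓)
size-2^1 implicants → -00000(✓)  -00010(✓)  -01010(✓)  -01100  -10100  0-0000(✓)  0-0001(✓)  00-000(✓)  00-001(✓)  00-010(✓)  0000-0(✓)  00000-(✓)  001-00(✓)  001-01(✓)  0010-0(✓)  00100-(✓)  00110-(✓)  010-00(✓)  010-01(✓)  01000-(✓)  0101-0  01010-(✓)  1-1100  10-010(✓)  1000-0(✓)  11-100  1111-0  11110-
size-2^2 implicants → -0-010  -000-0  0-000-  00-0-0  00-00-  001-0-  010-0-
Unchecked terms (primes): -0-010, -000-0, -01100, -10100, 0-000-, 00-0-0, 00-00-, 001-0-, 010-0-, 0101-0, 1-1100, 101111, 11-100, 1111-0, 11110-

101111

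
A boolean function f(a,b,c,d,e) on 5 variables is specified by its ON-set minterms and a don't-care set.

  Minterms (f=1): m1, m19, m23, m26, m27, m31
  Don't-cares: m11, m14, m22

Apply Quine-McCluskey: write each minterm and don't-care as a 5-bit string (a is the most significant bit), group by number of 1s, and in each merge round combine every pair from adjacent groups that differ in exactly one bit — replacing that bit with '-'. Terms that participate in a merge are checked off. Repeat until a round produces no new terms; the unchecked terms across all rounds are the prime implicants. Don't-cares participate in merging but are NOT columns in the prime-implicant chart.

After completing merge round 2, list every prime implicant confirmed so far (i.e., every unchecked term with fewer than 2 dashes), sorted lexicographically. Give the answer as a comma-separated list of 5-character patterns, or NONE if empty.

-1011, 00001, 01110, 1011-, 1101-

size-2^0 implicants → 00001  01011(✓)  01110  10011(✓)  10110(✓)  10111(✓)  11010(✓)  11011(✓)  11111(✓)
size-2^1 implicants → -1011  1-011(✓)  1-111(✓)  10-11(✓)  1011-  11-11(✓)  1101-
size-2^2 implicants → 1--11
Unchecked terms (primes): -1011, 00001, 01110, 1--11, 1011-, 1101-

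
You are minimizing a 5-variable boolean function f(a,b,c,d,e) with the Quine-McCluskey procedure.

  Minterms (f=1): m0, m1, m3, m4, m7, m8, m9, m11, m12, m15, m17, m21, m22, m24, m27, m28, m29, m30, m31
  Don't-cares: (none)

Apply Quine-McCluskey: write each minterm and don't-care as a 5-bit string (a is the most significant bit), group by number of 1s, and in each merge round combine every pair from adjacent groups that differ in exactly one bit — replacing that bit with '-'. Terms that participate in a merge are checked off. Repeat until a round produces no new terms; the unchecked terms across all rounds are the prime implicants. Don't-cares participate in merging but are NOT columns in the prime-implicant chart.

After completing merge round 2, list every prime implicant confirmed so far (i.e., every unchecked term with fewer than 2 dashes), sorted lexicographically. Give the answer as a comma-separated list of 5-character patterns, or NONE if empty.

-0001, 1-101, 1-110, 10-01

Round 0: 00000✓ 00001✓ 00011✓ 00100✓ 00111✓ 01000✓ 01001✓ 01011✓ 01100✓ 01111✓ 10001✓ 10101✓ 10110✓ 11000✓ 11011✓ 11100✓ 11101✓ 11110✓ 11111✓
Round 1: -0001 -1000✓ -1011✓ -1100✓ -1111✓ 0-000✓ 0-001✓ 0-011✓ 0-100✓ 0-111✓ 00-00✓ 00-11✓ 000-1✓ 0000-✓ 01-00✓ 01-11✓ 010-1✓ 0100-✓ 1-101 1-110 10-01 11-00✓ 11-11✓ 111-0✓ 111-1✓ 1110-✓ 1111-✓
Round 2: -1-00 -1-11 0--00 0--11 0-0-1 0-00- 111--
PIs = {-0001, -1-00, -1-11, 0--00, 0--11, 0-0-1, 0-00-, 1-101, 1-110, 10-01, 111--}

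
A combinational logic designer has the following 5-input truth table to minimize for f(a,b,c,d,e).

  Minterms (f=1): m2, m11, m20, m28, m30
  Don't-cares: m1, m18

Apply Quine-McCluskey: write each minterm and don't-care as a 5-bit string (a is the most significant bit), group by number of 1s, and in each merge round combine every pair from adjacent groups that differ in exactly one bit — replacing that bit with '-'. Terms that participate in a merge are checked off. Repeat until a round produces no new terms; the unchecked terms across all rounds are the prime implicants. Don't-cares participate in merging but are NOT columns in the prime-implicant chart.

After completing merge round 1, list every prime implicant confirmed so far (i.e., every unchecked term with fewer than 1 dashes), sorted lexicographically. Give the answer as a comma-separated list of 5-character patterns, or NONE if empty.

00001, 01011

[col 0] 00001, 00010*, 01011, 10010*, 10100*, 11100*, 11110*
[col 1] -0010, 1-100, 111-0
Prime implicants: -0010, 00001, 01011, 1-100, 111-0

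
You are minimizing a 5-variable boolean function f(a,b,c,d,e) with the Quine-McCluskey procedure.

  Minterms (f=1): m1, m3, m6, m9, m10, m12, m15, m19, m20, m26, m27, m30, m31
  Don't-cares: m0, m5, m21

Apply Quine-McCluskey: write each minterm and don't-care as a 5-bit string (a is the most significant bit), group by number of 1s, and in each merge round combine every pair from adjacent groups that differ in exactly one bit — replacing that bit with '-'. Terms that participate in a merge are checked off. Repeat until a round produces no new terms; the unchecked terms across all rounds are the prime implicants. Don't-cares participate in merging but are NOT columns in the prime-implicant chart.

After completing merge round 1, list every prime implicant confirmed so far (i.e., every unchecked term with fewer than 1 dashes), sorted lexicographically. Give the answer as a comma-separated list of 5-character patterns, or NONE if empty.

[col 0] 00000*, 00001*, 00011*, 00101*, 00110, 01001*, 01010*, 01100, 01111*, 10011*, 10100*, 10101*, 11010*, 11011*, 11110*, 11111*
[col 1] -0011, -0101, -1010, -1111, 0-001, 00-01, 000-1, 0000-, 1-011, 1010-, 11-10*, 11-11*, 1101-*, 1111-*
[col 2] 11-1-
Prime implicants: -0011, -0101, -1010, -1111, 0-001, 00-01, 000-1, 0000-, 00110, 01100, 1-011, 1010-, 11-1-

00110, 01100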